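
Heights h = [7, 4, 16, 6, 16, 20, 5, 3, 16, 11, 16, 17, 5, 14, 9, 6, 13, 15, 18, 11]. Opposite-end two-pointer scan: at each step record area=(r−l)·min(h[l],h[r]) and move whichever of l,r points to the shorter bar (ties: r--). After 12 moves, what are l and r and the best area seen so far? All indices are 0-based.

l=5, r=12, best area=256

[0,19] min(7,11)*19=133 best=133 * → l++
[1,19] min(4,11)*18=72 best=133 → l++
[2,19] min(16,11)*17=187 best=187 * → r--
[2,18] min(16,18)*16=256 best=256 * → l++
[3,18] min(6,18)*15=90 best=256 → l++
[4,18] min(16,18)*14=224 best=256 → l++
[5,18] min(20,18)*13=234 best=256 → r--
[5,17] min(20,15)*12=180 best=256 → r--
[5,16] min(20,13)*11=143 best=256 → r--
[5,15] min(20,6)*10=60 best=256 → r--
[5,14] min(20,9)*9=81 best=256 → r--
[5,13] min(20,14)*8=112 best=256 → r--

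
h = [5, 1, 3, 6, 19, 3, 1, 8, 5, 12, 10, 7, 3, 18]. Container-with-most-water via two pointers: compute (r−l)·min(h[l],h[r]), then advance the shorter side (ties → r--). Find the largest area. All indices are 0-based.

max area = 162

[0,13] min(5,18)*13=65 best=65 * → l++
[1,13] min(1,18)*12=12 best=65 → l++
[2,13] min(3,18)*11=33 best=65 → l++
[3,13] min(6,18)*10=60 best=65 → l++
[4,13] min(19,18)*9=162 best=162 * → r--
[4,12] min(19,3)*8=24 best=162 → r--
[4,11] min(19,7)*7=49 best=162 → r--
[4,10] min(19,10)*6=60 best=162 → r--
[4,9] min(19,12)*5=60 best=162 → r--
[4,8] min(19,5)*4=20 best=162 → r--
[4,7] min(19,8)*3=24 best=162 → r--
[4,6] min(19,1)*2=2 best=162 → r--
[4,5] min(19,3)*1=3 best=162 → r--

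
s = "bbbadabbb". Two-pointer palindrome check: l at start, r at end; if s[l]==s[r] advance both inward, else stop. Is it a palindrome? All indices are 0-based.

palindrome

l=0 r=8: 'b'=='b', l++,r--
l=1 r=7: 'b'=='b', l++,r--
l=2 r=6: 'b'=='b', l++,r--
l=3 r=5: 'a'=='a', l++,r--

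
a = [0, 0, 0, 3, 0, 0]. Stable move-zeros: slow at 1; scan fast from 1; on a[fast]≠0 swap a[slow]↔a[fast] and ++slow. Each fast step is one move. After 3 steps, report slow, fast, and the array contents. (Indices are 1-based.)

(s=1,f=1) a[fast]=0 → fast++
(s=1,f=2) a[fast]=0 → fast++
(s=1,f=3) a[fast]=0 → fast++

slow=1, fast=4, a=[0, 0, 0, 3, 0, 0]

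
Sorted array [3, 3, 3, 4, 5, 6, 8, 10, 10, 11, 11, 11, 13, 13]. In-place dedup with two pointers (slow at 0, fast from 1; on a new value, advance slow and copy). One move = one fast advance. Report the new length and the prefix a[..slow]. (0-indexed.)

slow=0 fast=1: a[fast]=3=a[slow] dup, fast++
slow=0 fast=2: a[fast]=3=a[slow] dup, fast++
slow=0 fast=3: a[fast]=4≠a[slow]=3 write a[1]=4, slow++,fast++
slow=1 fast=4: a[fast]=5≠a[slow]=4 write a[2]=5, slow++,fast++
slow=2 fast=5: a[fast]=6≠a[slow]=5 write a[3]=6, slow++,fast++
slow=3 fast=6: a[fast]=8≠a[slow]=6 write a[4]=8, slow++,fast++
slow=4 fast=7: a[fast]=10≠a[slow]=8 write a[5]=10, slow++,fast++
slow=5 fast=8: a[fast]=10=a[slow] dup, fast++
slow=5 fast=9: a[fast]=11≠a[slow]=10 write a[6]=11, slow++,fast++
slow=6 fast=10: a[fast]=11=a[slow] dup, fast++
slow=6 fast=11: a[fast]=11=a[slow] dup, fast++
slow=6 fast=12: a[fast]=13≠a[slow]=11 write a[7]=13, slow++,fast++
slow=7 fast=13: a[fast]=13=a[slow] dup, fast++

length 8; prefix = [3, 4, 5, 6, 8, 10, 11, 13]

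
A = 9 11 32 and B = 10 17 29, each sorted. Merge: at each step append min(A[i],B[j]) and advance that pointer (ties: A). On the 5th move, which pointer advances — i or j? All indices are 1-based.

j

[i=1,j=1] A[i]=9<=B[j]=10 take 9 → i++
[i=2,j=1] A[i]=11>B[j]=10 take 10 → j++
[i=2,j=2] A[i]=11<=B[j]=17 take 11 → i++
[i=3,j=2] A[i]=32>B[j]=17 take 17 → j++
[i=3,j=3] A[i]=32>B[j]=29 take 29 → j++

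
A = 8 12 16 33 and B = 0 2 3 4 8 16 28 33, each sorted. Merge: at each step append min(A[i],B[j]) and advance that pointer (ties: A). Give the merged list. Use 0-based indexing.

[0, 2, 3, 4, 8, 8, 12, 16, 16, 28, 33, 33]

[i=0,j=0] A[i]=8>B[j]=0 take 0 → j++
[i=0,j=1] A[i]=8>B[j]=2 take 2 → j++
[i=0,j=2] A[i]=8>B[j]=3 take 3 → j++
[i=0,j=3] A[i]=8>B[j]=4 take 4 → j++
[i=0,j=4] A[i]=8<=B[j]=8 take 8 → i++
[i=1,j=4] A[i]=12>B[j]=8 take 8 → j++
[i=1,j=5] A[i]=12<=B[j]=16 take 12 → i++
[i=2,j=5] A[i]=16<=B[j]=16 take 16 → i++
[i=3,j=5] A[i]=33>B[j]=16 take 16 → j++
[i=3,j=6] A[i]=33>B[j]=28 take 28 → j++
[i=3,j=7] A[i]=33<=B[j]=33 take 33 → i++
[i=4,j=7] A done, take B[j]=33 → j++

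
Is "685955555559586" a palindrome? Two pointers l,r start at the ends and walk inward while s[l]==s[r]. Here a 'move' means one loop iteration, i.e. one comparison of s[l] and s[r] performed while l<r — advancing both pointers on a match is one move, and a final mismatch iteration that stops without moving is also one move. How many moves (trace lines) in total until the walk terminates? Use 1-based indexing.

[1,15] '6'=='6' → l++,r--
[2,14] '8'=='8' → l++,r--
[3,13] '5'=='5' → l++,r--
[4,12] '9'=='9' → l++,r--
[5,11] '5'=='5' → l++,r--
[6,10] '5'=='5' → l++,r--
[7,9] '5'=='5' → l++,r--

7 moves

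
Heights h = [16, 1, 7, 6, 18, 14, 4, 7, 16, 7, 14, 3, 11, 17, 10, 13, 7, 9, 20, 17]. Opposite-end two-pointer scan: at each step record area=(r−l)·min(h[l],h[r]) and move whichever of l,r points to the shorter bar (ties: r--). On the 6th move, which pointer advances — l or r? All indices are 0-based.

l

[0,19] min(16,17)*19=304 best=304 * → l++
[1,19] min(1,17)*18=18 best=304 → l++
[2,19] min(7,17)*17=119 best=304 → l++
[3,19] min(6,17)*16=96 best=304 → l++
[4,19] min(18,17)*15=255 best=304 → r--
[4,18] min(18,20)*14=252 best=304 → l++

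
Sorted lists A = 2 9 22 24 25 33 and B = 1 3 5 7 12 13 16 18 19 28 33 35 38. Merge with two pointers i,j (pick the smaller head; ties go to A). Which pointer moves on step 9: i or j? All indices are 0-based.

j

[i=0,j=0] A[i]=2>B[j]=1 take 1 → j++
[i=0,j=1] A[i]=2<=B[j]=3 take 2 → i++
[i=1,j=1] A[i]=9>B[j]=3 take 3 → j++
[i=1,j=2] A[i]=9>B[j]=5 take 5 → j++
[i=1,j=3] A[i]=9>B[j]=7 take 7 → j++
[i=1,j=4] A[i]=9<=B[j]=12 take 9 → i++
[i=2,j=4] A[i]=22>B[j]=12 take 12 → j++
[i=2,j=5] A[i]=22>B[j]=13 take 13 → j++
[i=2,j=6] A[i]=22>B[j]=16 take 16 → j++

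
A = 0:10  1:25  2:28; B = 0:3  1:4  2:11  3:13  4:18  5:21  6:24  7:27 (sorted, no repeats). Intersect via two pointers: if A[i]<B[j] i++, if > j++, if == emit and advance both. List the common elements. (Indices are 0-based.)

intersection = []

[i=0,j=0] 10>3 → j++
[i=0,j=1] 10>4 → j++
[i=0,j=2] 10<11 → i++
[i=1,j=2] 25>11 → j++
[i=1,j=3] 25>13 → j++
[i=1,j=4] 25>18 → j++
[i=1,j=5] 25>21 → j++
[i=1,j=6] 25>24 → j++
[i=1,j=7] 25<27 → i++
[i=2,j=7] 28>27 → j++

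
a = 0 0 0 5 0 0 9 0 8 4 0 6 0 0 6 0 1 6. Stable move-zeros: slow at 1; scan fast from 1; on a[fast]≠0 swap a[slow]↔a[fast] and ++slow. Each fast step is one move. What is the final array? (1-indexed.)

[5, 9, 8, 4, 6, 6, 1, 6, 0, 0, 0, 0, 0, 0, 0, 0, 0, 0]

(s=1,f=1) a[fast]=0 → fast++
(s=1,f=2) a[fast]=0 → fast++
(s=1,f=3) a[fast]=0 → fast++
(s=1,f=4) a[fast]=5≠0 swap→a[1]=5 → slow++,fast++
(s=2,f=5) a[fast]=0 → fast++
(s=2,f=6) a[fast]=0 → fast++
(s=2,f=7) a[fast]=9≠0 swap→a[2]=9 → slow++,fast++
(s=3,f=8) a[fast]=0 → fast++
(s=3,f=9) a[fast]=8≠0 swap→a[3]=8 → slow++,fast++
(s=4,f=10) a[fast]=4≠0 swap→a[4]=4 → slow++,fast++
(s=5,f=11) a[fast]=0 → fast++
(s=5,f=12) a[fast]=6≠0 swap→a[5]=6 → slow++,fast++
(s=6,f=13) a[fast]=0 → fast++
(s=6,f=14) a[fast]=0 → fast++
(s=6,f=15) a[fast]=6≠0 swap→a[6]=6 → slow++,fast++
(s=7,f=16) a[fast]=0 → fast++
(s=7,f=17) a[fast]=1≠0 swap→a[7]=1 → slow++,fast++
(s=8,f=18) a[fast]=6≠0 swap→a[8]=6 → slow++,fast++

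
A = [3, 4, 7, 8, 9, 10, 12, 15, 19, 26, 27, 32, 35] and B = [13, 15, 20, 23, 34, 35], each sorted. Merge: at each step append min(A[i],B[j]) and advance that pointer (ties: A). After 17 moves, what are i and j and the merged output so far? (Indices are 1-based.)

[i=1,j=1] A[i]=3<=B[j]=13 take 3 → i++
[i=2,j=1] A[i]=4<=B[j]=13 take 4 → i++
[i=3,j=1] A[i]=7<=B[j]=13 take 7 → i++
[i=4,j=1] A[i]=8<=B[j]=13 take 8 → i++
[i=5,j=1] A[i]=9<=B[j]=13 take 9 → i++
[i=6,j=1] A[i]=10<=B[j]=13 take 10 → i++
[i=7,j=1] A[i]=12<=B[j]=13 take 12 → i++
[i=8,j=1] A[i]=15>B[j]=13 take 13 → j++
[i=8,j=2] A[i]=15<=B[j]=15 take 15 → i++
[i=9,j=2] A[i]=19>B[j]=15 take 15 → j++
[i=9,j=3] A[i]=19<=B[j]=20 take 19 → i++
[i=10,j=3] A[i]=26>B[j]=20 take 20 → j++
[i=10,j=4] A[i]=26>B[j]=23 take 23 → j++
[i=10,j=5] A[i]=26<=B[j]=34 take 26 → i++
[i=11,j=5] A[i]=27<=B[j]=34 take 27 → i++
[i=12,j=5] A[i]=32<=B[j]=34 take 32 → i++
[i=13,j=5] A[i]=35>B[j]=34 take 34 → j++

i=13, j=6, merged so far=[3, 4, 7, 8, 9, 10, 12, 13, 15, 15, 19, 20, 23, 26, 27, 32, 34]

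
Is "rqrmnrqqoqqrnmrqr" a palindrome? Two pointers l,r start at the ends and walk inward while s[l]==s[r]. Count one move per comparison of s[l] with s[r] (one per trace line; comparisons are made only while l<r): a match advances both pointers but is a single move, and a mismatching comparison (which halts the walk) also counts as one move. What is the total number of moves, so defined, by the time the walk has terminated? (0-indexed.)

l=0 r=16: 'r'=='r', l++,r--
l=1 r=15: 'q'=='q', l++,r--
l=2 r=14: 'r'=='r', l++,r--
l=3 r=13: 'm'=='m', l++,r--
l=4 r=12: 'n'=='n', l++,r--
l=5 r=11: 'r'=='r', l++,r--
l=6 r=10: 'q'=='q', l++,r--
l=7 r=9: 'q'=='q', l++,r--

8 moves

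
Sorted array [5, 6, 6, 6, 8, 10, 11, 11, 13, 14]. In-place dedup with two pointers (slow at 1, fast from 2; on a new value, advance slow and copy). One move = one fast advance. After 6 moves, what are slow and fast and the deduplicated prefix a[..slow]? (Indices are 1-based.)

slow=5, fast=8, prefix=[5, 6, 8, 10, 11]

(s=1,f=2) a[fast]=6≠a[slow]=5 write a[2]=6 → slow++,fast++
(s=2,f=3) a[fast]=6=a[slow] dup → fast++
(s=2,f=4) a[fast]=6=a[slow] dup → fast++
(s=2,f=5) a[fast]=8≠a[slow]=6 write a[3]=8 → slow++,fast++
(s=3,f=6) a[fast]=10≠a[slow]=8 write a[4]=10 → slow++,fast++
(s=4,f=7) a[fast]=11≠a[slow]=10 write a[5]=11 → slow++,fast++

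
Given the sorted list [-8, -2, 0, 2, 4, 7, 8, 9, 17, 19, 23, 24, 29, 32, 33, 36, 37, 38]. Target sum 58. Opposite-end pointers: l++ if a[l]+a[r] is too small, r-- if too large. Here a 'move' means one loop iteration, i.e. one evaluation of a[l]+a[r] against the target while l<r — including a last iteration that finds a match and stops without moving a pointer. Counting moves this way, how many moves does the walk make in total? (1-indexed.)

17 moves

[1,18] -8+38=30 <58 → l++
[2,18] -2+38=36 <58 → l++
[3,18] 0+38=38 <58 → l++
[4,18] 2+38=40 <58 → l++
[5,18] 4+38=42 <58 → l++
[6,18] 7+38=45 <58 → l++
[7,18] 8+38=46 <58 → l++
[8,18] 9+38=47 <58 → l++
[9,18] 17+38=55 <58 → l++
[10,18] 19+38=57 <58 → l++
[11,18] 23+38=61 >58 → r--
[11,17] 23+37=60 >58 → r--
[11,16] 23+36=59 >58 → r--
[11,15] 23+33=56 <58 → l++
[12,15] 24+33=57 <58 → l++
[13,15] 29+33=62 >58 → r--
[13,14] 29+32=61 >58 → r--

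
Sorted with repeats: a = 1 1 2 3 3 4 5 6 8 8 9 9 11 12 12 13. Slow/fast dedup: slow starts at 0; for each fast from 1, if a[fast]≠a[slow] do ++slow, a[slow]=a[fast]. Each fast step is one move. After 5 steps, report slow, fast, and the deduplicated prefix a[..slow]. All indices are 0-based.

(s=0,f=1) a[fast]=1=a[slow] dup → fast++
(s=0,f=2) a[fast]=2≠a[slow]=1 write a[1]=2 → slow++,fast++
(s=1,f=3) a[fast]=3≠a[slow]=2 write a[2]=3 → slow++,fast++
(s=2,f=4) a[fast]=3=a[slow] dup → fast++
(s=2,f=5) a[fast]=4≠a[slow]=3 write a[3]=4 → slow++,fast++

slow=3, fast=6, prefix=[1, 2, 3, 4]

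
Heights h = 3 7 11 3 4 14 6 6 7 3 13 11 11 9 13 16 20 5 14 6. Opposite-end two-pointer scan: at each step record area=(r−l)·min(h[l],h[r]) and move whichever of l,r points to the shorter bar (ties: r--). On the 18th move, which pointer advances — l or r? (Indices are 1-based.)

l

l=1 r=20: min(3,6)*19=57 best=57 *, l++
l=2 r=20: min(7,6)*18=108 best=108 *, r--
l=2 r=19: min(7,14)*17=119 best=119 *, l++
l=3 r=19: min(11,14)*16=176 best=176 *, l++
l=4 r=19: min(3,14)*15=45 best=176, l++
l=5 r=19: min(4,14)*14=56 best=176, l++
l=6 r=19: min(14,14)*13=182 best=182 *, r--
l=6 r=18: min(14,5)*12=60 best=182, r--
l=6 r=17: min(14,20)*11=154 best=182, l++
l=7 r=17: min(6,20)*10=60 best=182, l++
l=8 r=17: min(6,20)*9=54 best=182, l++
l=9 r=17: min(7,20)*8=56 best=182, l++
l=10 r=17: min(3,20)*7=21 best=182, l++
l=11 r=17: min(13,20)*6=78 best=182, l++
l=12 r=17: min(11,20)*5=55 best=182, l++
l=13 r=17: min(11,20)*4=44 best=182, l++
l=14 r=17: min(9,20)*3=27 best=182, l++
l=15 r=17: min(13,20)*2=26 best=182, l++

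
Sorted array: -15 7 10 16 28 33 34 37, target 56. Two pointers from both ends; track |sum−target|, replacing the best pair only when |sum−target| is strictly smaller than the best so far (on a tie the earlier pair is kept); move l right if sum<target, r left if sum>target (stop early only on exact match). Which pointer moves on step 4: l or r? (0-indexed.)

l

l=0 r=7: -15+37=22 d=34 *, l++
l=1 r=7: 7+37=44 d=12 *, l++
l=2 r=7: 10+37=47 d=9 *, l++
l=3 r=7: 16+37=53 d=3 *, l++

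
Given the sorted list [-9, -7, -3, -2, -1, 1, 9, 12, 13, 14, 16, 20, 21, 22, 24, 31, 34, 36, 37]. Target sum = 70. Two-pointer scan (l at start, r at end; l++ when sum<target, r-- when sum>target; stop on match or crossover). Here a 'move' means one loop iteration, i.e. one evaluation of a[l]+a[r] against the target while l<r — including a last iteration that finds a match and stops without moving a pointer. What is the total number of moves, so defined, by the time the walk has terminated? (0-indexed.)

l=0 r=18: -9+37=28 <70, l++
l=1 r=18: -7+37=30 <70, l++
l=2 r=18: -3+37=34 <70, l++
l=3 r=18: -2+37=35 <70, l++
l=4 r=18: -1+37=36 <70, l++
l=5 r=18: 1+37=38 <70, l++
l=6 r=18: 9+37=46 <70, l++
l=7 r=18: 12+37=49 <70, l++
l=8 r=18: 13+37=50 <70, l++
l=9 r=18: 14+37=51 <70, l++
l=10 r=18: 16+37=53 <70, l++
l=11 r=18: 20+37=57 <70, l++
l=12 r=18: 21+37=58 <70, l++
l=13 r=18: 22+37=59 <70, l++
l=14 r=18: 24+37=61 <70, l++
l=15 r=18: 31+37=68 <70, l++
l=16 r=18: 34+37=71 >70, r--
l=16 r=17: 34+36=70, found

18 moves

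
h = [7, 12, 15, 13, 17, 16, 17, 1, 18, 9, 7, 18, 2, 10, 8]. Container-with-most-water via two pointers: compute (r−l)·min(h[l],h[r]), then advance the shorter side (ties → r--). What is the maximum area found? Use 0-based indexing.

[0,14] min(7,8)*14=98 best=98 * → l++
[1,14] min(12,8)*13=104 best=104 * → r--
[1,13] min(12,10)*12=120 best=120 * → r--
[1,12] min(12,2)*11=22 best=120 → r--
[1,11] min(12,18)*10=120 best=120 → l++
[2,11] min(15,18)*9=135 best=135 * → l++
[3,11] min(13,18)*8=104 best=135 → l++
[4,11] min(17,18)*7=119 best=135 → l++
[5,11] min(16,18)*6=96 best=135 → l++
[6,11] min(17,18)*5=85 best=135 → l++
[7,11] min(1,18)*4=4 best=135 → l++
[8,11] min(18,18)*3=54 best=135 → r--
[8,10] min(18,7)*2=14 best=135 → r--
[8,9] min(18,9)*1=9 best=135 → r--

max area = 135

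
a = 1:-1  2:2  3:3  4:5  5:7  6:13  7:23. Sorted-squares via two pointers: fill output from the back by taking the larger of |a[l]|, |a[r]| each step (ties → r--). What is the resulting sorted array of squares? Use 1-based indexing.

[1, 4, 9, 25, 49, 169, 529]

[1,7] |-1|<=|23| out[7]=529 → r--
[1,6] |-1|<=|13| out[6]=169 → r--
[1,5] |-1|<=|7| out[5]=49 → r--
[1,4] |-1|<=|5| out[4]=25 → r--
[1,3] |-1|<=|3| out[3]=9 → r--
[1,2] |-1|<=|2| out[2]=4 → r--
[1,1] |-1|<=|-1| out[1]=1 → r--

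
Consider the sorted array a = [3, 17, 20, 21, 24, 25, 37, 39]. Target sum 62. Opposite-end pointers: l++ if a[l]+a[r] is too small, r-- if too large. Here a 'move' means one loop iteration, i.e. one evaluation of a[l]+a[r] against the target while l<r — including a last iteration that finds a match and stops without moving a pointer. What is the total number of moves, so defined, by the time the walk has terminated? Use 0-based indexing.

7 moves

[0,7] 3+39=42 <62 → l++
[1,7] 17+39=56 <62 → l++
[2,7] 20+39=59 <62 → l++
[3,7] 21+39=60 <62 → l++
[4,7] 24+39=63 >62 → r--
[4,6] 24+37=61 <62 → l++
[5,6] 25+37=62 → found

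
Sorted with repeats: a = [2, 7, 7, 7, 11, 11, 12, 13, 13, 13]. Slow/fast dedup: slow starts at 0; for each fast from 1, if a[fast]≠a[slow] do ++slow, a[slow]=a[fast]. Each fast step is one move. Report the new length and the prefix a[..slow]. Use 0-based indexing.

(s=0,f=1) a[fast]=7≠a[slow]=2 write a[1]=7 → slow++,fast++
(s=1,f=2) a[fast]=7=a[slow] dup → fast++
(s=1,f=3) a[fast]=7=a[slow] dup → fast++
(s=1,f=4) a[fast]=11≠a[slow]=7 write a[2]=11 → slow++,fast++
(s=2,f=5) a[fast]=11=a[slow] dup → fast++
(s=2,f=6) a[fast]=12≠a[slow]=11 write a[3]=12 → slow++,fast++
(s=3,f=7) a[fast]=13≠a[slow]=12 write a[4]=13 → slow++,fast++
(s=4,f=8) a[fast]=13=a[slow] dup → fast++
(s=4,f=9) a[fast]=13=a[slow] dup → fast++

length 5; prefix = [2, 7, 11, 12, 13]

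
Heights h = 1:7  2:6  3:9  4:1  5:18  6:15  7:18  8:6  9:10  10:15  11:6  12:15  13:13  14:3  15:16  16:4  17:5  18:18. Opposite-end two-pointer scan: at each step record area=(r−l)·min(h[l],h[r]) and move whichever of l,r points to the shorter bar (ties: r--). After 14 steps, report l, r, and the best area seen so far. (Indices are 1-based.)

[1,18] min(7,18)*17=119 best=119 * → l++
[2,18] min(6,18)*16=96 best=119 → l++
[3,18] min(9,18)*15=135 best=135 * → l++
[4,18] min(1,18)*14=14 best=135 → l++
[5,18] min(18,18)*13=234 best=234 * → r--
[5,17] min(18,5)*12=60 best=234 → r--
[5,16] min(18,4)*11=44 best=234 → r--
[5,15] min(18,16)*10=160 best=234 → r--
[5,14] min(18,3)*9=27 best=234 → r--
[5,13] min(18,13)*8=104 best=234 → r--
[5,12] min(18,15)*7=105 best=234 → r--
[5,11] min(18,6)*6=36 best=234 → r--
[5,10] min(18,15)*5=75 best=234 → r--
[5,9] min(18,10)*4=40 best=234 → r--

l=5, r=8, best area=234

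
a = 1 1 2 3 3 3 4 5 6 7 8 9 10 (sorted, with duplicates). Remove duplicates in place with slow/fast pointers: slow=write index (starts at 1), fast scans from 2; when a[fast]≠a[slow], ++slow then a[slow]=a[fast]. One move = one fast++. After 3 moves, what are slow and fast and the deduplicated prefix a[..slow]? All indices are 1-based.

slow=1 fast=2: a[fast]=1=a[slow] dup, fast++
slow=1 fast=3: a[fast]=2≠a[slow]=1 write a[2]=2, slow++,fast++
slow=2 fast=4: a[fast]=3≠a[slow]=2 write a[3]=3, slow++,fast++

slow=3, fast=5, prefix=[1, 2, 3]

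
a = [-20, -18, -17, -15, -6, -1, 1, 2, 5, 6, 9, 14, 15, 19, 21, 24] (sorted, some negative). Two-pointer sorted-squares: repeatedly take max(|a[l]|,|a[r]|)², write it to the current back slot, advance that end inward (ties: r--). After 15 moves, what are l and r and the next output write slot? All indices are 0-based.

l=5, r=5, next write slot=0

[0,15] |-20|<=|24| out[15]=576 → r--
[0,14] |-20|<=|21| out[14]=441 → r--
[0,13] |-20|>|19| out[13]=400 → l++
[1,13] |-18|<=|19| out[12]=361 → r--
[1,12] |-18|>|15| out[11]=324 → l++
[2,12] |-17|>|15| out[10]=289 → l++
[3,12] |-15|<=|15| out[9]=225 → r--
[3,11] |-15|>|14| out[8]=225 → l++
[4,11] |-6|<=|14| out[7]=196 → r--
[4,10] |-6|<=|9| out[6]=81 → r--
[4,9] |-6|<=|6| out[5]=36 → r--
[4,8] |-6|>|5| out[4]=36 → l++
[5,8] |-1|<=|5| out[3]=25 → r--
[5,7] |-1|<=|2| out[2]=4 → r--
[5,6] |-1|<=|1| out[1]=1 → r--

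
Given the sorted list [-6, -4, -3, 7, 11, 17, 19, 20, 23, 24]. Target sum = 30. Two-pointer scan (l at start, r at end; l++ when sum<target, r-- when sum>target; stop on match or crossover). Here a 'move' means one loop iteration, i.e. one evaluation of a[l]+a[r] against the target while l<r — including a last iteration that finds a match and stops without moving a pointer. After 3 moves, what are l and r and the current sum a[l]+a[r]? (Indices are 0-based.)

[0,9] -6+24=18 <30 → l++
[1,9] -4+24=20 <30 → l++
[2,9] -3+24=21 <30 → l++

l=3, r=9, sum=31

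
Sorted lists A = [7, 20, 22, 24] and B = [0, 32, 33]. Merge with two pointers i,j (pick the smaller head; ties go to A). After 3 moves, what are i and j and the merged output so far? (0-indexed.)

[i=0,j=0] A[i]=7>B[j]=0 take 0 → j++
[i=0,j=1] A[i]=7<=B[j]=32 take 7 → i++
[i=1,j=1] A[i]=20<=B[j]=32 take 20 → i++

i=2, j=1, merged so far=[0, 7, 20]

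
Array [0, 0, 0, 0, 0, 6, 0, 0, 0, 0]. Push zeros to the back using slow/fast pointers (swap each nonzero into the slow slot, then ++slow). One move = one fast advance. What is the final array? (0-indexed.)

slow=0 fast=0: a[fast]=0, fast++
slow=0 fast=1: a[fast]=0, fast++
slow=0 fast=2: a[fast]=0, fast++
slow=0 fast=3: a[fast]=0, fast++
slow=0 fast=4: a[fast]=0, fast++
slow=0 fast=5: a[fast]=6≠0 swap→a[0]=6, slow++,fast++
slow=1 fast=6: a[fast]=0, fast++
slow=1 fast=7: a[fast]=0, fast++
slow=1 fast=8: a[fast]=0, fast++
slow=1 fast=9: a[fast]=0, fast++

[6, 0, 0, 0, 0, 0, 0, 0, 0, 0]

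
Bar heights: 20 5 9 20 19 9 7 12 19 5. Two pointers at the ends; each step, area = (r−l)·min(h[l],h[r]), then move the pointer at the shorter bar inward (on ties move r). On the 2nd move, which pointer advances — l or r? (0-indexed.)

l=0 r=9: min(20,5)*9=45 best=45 *, r--
l=0 r=8: min(20,19)*8=152 best=152 *, r--

r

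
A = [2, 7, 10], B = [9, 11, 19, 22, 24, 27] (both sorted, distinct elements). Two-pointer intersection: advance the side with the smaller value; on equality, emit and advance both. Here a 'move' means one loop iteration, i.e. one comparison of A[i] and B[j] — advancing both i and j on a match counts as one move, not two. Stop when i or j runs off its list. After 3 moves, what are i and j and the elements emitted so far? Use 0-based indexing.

[i=0,j=0] 2<9 → i++
[i=1,j=0] 7<9 → i++
[i=2,j=0] 10>9 → j++

i=2, j=1, emitted=[]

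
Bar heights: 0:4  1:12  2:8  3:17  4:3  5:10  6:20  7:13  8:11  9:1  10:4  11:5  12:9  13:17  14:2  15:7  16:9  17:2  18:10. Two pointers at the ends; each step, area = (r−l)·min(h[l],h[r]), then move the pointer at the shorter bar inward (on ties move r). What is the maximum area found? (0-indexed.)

max area = 170

[0,18] min(4,10)*18=72 best=72 * → l++
[1,18] min(12,10)*17=170 best=170 * → r--
[1,17] min(12,2)*16=32 best=170 → r--
[1,16] min(12,9)*15=135 best=170 → r--
[1,15] min(12,7)*14=98 best=170 → r--
[1,14] min(12,2)*13=26 best=170 → r--
[1,13] min(12,17)*12=144 best=170 → l++
[2,13] min(8,17)*11=88 best=170 → l++
[3,13] min(17,17)*10=170 best=170 → r--
[3,12] min(17,9)*9=81 best=170 → r--
[3,11] min(17,5)*8=40 best=170 → r--
[3,10] min(17,4)*7=28 best=170 → r--
[3,9] min(17,1)*6=6 best=170 → r--
[3,8] min(17,11)*5=55 best=170 → r--
[3,7] min(17,13)*4=52 best=170 → r--
[3,6] min(17,20)*3=51 best=170 → l++
[4,6] min(3,20)*2=6 best=170 → l++
[5,6] min(10,20)*1=10 best=170 → l++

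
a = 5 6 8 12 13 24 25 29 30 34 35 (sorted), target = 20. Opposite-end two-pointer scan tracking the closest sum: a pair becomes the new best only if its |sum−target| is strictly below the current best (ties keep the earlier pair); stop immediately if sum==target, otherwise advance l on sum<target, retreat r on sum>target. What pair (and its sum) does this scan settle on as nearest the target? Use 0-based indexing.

l=0 r=10: 5+35=40 d=20 *, r--
l=0 r=9: 5+34=39 d=19 *, r--
l=0 r=8: 5+30=35 d=15 *, r--
l=0 r=7: 5+29=34 d=14 *, r--
l=0 r=6: 5+25=30 d=10 *, r--
l=0 r=5: 5+24=29 d=9 *, r--
l=0 r=4: 5+13=18 d=2 *, l++
l=1 r=4: 6+13=19 d=1 *, l++
l=2 r=4: 8+13=21 d=1, r--
l=2 r=3: 8+12=20 d=0 *, stop

pair (8, 12) with sum 20 (|Δ|=0)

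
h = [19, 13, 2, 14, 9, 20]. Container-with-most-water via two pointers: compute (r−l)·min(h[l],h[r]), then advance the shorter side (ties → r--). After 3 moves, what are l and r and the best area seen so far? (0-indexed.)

l=3, r=5, best area=95

[0,5] min(19,20)*5=95 best=95 * → l++
[1,5] min(13,20)*4=52 best=95 → l++
[2,5] min(2,20)*3=6 best=95 → l++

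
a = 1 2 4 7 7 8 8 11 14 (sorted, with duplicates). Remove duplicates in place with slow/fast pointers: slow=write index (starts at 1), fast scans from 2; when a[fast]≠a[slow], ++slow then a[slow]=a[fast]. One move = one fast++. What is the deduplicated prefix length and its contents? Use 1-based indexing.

slow=1 fast=2: a[fast]=2≠a[slow]=1 write a[2]=2, slow++,fast++
slow=2 fast=3: a[fast]=4≠a[slow]=2 write a[3]=4, slow++,fast++
slow=3 fast=4: a[fast]=7≠a[slow]=4 write a[4]=7, slow++,fast++
slow=4 fast=5: a[fast]=7=a[slow] dup, fast++
slow=4 fast=6: a[fast]=8≠a[slow]=7 write a[5]=8, slow++,fast++
slow=5 fast=7: a[fast]=8=a[slow] dup, fast++
slow=5 fast=8: a[fast]=11≠a[slow]=8 write a[6]=11, slow++,fast++
slow=6 fast=9: a[fast]=14≠a[slow]=11 write a[7]=14, slow++,fast++

length 7; prefix = [1, 2, 4, 7, 8, 11, 14]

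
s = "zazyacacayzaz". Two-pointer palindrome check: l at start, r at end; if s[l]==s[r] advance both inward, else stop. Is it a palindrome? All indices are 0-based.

[0,12] 'z'=='z' → l++,r--
[1,11] 'a'=='a' → l++,r--
[2,10] 'z'=='z' → l++,r--
[3,9] 'y'=='y' → l++,r--
[4,8] 'a'=='a' → l++,r--
[5,7] 'c'=='c' → l++,r--

palindrome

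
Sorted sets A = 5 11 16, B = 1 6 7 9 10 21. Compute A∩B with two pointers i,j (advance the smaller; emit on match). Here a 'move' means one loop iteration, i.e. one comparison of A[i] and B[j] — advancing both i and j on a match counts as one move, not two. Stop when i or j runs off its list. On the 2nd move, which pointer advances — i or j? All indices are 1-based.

i

[i=1,j=1] 5>1 → j++
[i=1,j=2] 5<6 → i++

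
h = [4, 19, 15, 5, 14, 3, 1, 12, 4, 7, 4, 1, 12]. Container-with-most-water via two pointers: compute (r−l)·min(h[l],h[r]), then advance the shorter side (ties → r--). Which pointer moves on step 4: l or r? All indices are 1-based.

r

l=1 r=13: min(4,12)*12=48 best=48 *, l++
l=2 r=13: min(19,12)*11=132 best=132 *, r--
l=2 r=12: min(19,1)*10=10 best=132, r--
l=2 r=11: min(19,4)*9=36 best=132, r--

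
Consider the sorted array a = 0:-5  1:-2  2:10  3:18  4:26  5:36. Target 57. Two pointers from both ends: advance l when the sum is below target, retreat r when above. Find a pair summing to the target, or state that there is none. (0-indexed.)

l=0 r=5: -5+36=31 <57, l++
l=1 r=5: -2+36=34 <57, l++
l=2 r=5: 10+36=46 <57, l++
l=3 r=5: 18+36=54 <57, l++
l=4 r=5: 26+36=62 >57, r--

no pair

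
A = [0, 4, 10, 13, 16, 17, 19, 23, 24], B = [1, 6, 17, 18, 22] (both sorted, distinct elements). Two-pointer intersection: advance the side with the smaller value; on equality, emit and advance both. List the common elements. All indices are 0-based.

[i=0,j=0] 0<1 → i++
[i=1,j=0] 4>1 → j++
[i=1,j=1] 4<6 → i++
[i=2,j=1] 10>6 → j++
[i=2,j=2] 10<17 → i++
[i=3,j=2] 13<17 → i++
[i=4,j=2] 16<17 → i++
[i=5,j=2] 17==17 emit → i++,j++
[i=6,j=3] 19>18 → j++
[i=6,j=4] 19<22 → i++
[i=7,j=4] 23>22 → j++

intersection = [17]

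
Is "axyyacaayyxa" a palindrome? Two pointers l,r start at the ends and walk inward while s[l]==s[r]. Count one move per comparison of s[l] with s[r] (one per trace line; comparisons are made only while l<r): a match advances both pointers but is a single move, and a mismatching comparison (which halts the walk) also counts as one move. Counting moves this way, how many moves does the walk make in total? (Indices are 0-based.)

6 moves

[0,11] 'a'=='a' → l++,r--
[1,10] 'x'=='x' → l++,r--
[2,9] 'y'=='y' → l++,r--
[3,8] 'y'=='y' → l++,r--
[4,7] 'a'=='a' → l++,r--
[5,6] 'c'!='a' → stop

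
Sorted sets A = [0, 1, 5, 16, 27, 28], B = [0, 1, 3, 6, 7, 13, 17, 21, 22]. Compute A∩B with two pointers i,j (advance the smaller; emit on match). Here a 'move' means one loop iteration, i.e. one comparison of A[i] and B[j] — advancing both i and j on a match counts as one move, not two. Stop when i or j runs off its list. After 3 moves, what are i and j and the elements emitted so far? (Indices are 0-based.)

[i=0,j=0] 0==0 emit → i++,j++
[i=1,j=1] 1==1 emit → i++,j++
[i=2,j=2] 5>3 → j++

i=2, j=3, emitted=[0, 1]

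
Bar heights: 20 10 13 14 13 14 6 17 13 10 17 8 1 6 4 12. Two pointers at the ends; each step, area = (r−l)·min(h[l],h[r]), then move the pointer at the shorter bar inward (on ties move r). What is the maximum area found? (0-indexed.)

[0,15] min(20,12)*15=180 best=180 * → r--
[0,14] min(20,4)*14=56 best=180 → r--
[0,13] min(20,6)*13=78 best=180 → r--
[0,12] min(20,1)*12=12 best=180 → r--
[0,11] min(20,8)*11=88 best=180 → r--
[0,10] min(20,17)*10=170 best=180 → r--
[0,9] min(20,10)*9=90 best=180 → r--
[0,8] min(20,13)*8=104 best=180 → r--
[0,7] min(20,17)*7=119 best=180 → r--
[0,6] min(20,6)*6=36 best=180 → r--
[0,5] min(20,14)*5=70 best=180 → r--
[0,4] min(20,13)*4=52 best=180 → r--
[0,3] min(20,14)*3=42 best=180 → r--
[0,2] min(20,13)*2=26 best=180 → r--
[0,1] min(20,10)*1=10 best=180 → r--

max area = 180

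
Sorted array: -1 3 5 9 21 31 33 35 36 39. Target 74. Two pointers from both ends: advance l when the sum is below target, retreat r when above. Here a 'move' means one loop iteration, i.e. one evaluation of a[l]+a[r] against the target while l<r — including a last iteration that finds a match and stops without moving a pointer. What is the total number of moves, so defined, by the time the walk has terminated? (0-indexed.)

l=0 r=9: -1+39=38 <74, l++
l=1 r=9: 3+39=42 <74, l++
l=2 r=9: 5+39=44 <74, l++
l=3 r=9: 9+39=48 <74, l++
l=4 r=9: 21+39=60 <74, l++
l=5 r=9: 31+39=70 <74, l++
l=6 r=9: 33+39=72 <74, l++
l=7 r=9: 35+39=74, found

8 moves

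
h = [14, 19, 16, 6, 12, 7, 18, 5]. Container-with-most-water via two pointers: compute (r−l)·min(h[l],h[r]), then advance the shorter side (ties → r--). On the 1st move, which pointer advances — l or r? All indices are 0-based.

r

l=0 r=7: min(14,5)*7=35 best=35 *, r--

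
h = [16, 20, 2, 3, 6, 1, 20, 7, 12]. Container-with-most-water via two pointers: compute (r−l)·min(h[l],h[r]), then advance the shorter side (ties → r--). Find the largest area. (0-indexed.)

l=0 r=8: min(16,12)*8=96 best=96 *, r--
l=0 r=7: min(16,7)*7=49 best=96, r--
l=0 r=6: min(16,20)*6=96 best=96, l++
l=1 r=6: min(20,20)*5=100 best=100 *, r--
l=1 r=5: min(20,1)*4=4 best=100, r--
l=1 r=4: min(20,6)*3=18 best=100, r--
l=1 r=3: min(20,3)*2=6 best=100, r--
l=1 r=2: min(20,2)*1=2 best=100, r--

max area = 100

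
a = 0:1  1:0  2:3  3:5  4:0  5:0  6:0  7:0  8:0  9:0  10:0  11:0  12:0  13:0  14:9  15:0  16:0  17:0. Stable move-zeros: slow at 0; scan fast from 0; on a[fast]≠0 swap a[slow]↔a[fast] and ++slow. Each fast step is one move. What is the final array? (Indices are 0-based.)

[1, 3, 5, 9, 0, 0, 0, 0, 0, 0, 0, 0, 0, 0, 0, 0, 0, 0]

(s=0,f=0) a[fast]=1≠0 swap→a[0]=1 → slow++,fast++
(s=1,f=1) a[fast]=0 → fast++
(s=1,f=2) a[fast]=3≠0 swap→a[1]=3 → slow++,fast++
(s=2,f=3) a[fast]=5≠0 swap→a[2]=5 → slow++,fast++
(s=3,f=4) a[fast]=0 → fast++
(s=3,f=5) a[fast]=0 → fast++
(s=3,f=6) a[fast]=0 → fast++
(s=3,f=7) a[fast]=0 → fast++
(s=3,f=8) a[fast]=0 → fast++
(s=3,f=9) a[fast]=0 → fast++
(s=3,f=10) a[fast]=0 → fast++
(s=3,f=11) a[fast]=0 → fast++
(s=3,f=12) a[fast]=0 → fast++
(s=3,f=13) a[fast]=0 → fast++
(s=3,f=14) a[fast]=9≠0 swap→a[3]=9 → slow++,fast++
(s=4,f=15) a[fast]=0 → fast++
(s=4,f=16) a[fast]=0 → fast++
(s=4,f=17) a[fast]=0 → fast++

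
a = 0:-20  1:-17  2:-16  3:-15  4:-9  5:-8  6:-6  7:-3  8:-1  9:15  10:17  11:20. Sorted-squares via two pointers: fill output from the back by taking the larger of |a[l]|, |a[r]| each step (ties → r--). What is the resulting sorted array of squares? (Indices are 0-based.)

[1, 9, 36, 64, 81, 225, 225, 256, 289, 289, 400, 400]

[0,11] |-20|<=|20| out[11]=400 → r--
[0,10] |-20|>|17| out[10]=400 → l++
[1,10] |-17|<=|17| out[9]=289 → r--
[1,9] |-17|>|15| out[8]=289 → l++
[2,9] |-16|>|15| out[7]=256 → l++
[3,9] |-15|<=|15| out[6]=225 → r--
[3,8] |-15|>|-1| out[5]=225 → l++
[4,8] |-9|>|-1| out[4]=81 → l++
[5,8] |-8|>|-1| out[3]=64 → l++
[6,8] |-6|>|-1| out[2]=36 → l++
[7,8] |-3|>|-1| out[1]=9 → l++
[8,8] |-1|<=|-1| out[0]=1 → r--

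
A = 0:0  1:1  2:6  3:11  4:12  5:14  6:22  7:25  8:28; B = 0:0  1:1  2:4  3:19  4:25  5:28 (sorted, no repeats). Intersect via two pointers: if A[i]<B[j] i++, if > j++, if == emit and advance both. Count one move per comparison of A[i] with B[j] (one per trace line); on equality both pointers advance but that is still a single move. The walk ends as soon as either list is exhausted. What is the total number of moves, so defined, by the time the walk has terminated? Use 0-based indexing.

i=0 j=0: 0==0 emit, i++,j++
i=1 j=1: 1==1 emit, i++,j++
i=2 j=2: 6>4, j++
i=2 j=3: 6<19, i++
i=3 j=3: 11<19, i++
i=4 j=3: 12<19, i++
i=5 j=3: 14<19, i++
i=6 j=3: 22>19, j++
i=6 j=4: 22<25, i++
i=7 j=4: 25==25 emit, i++,j++
i=8 j=5: 28==28 emit, i++,j++

11 moves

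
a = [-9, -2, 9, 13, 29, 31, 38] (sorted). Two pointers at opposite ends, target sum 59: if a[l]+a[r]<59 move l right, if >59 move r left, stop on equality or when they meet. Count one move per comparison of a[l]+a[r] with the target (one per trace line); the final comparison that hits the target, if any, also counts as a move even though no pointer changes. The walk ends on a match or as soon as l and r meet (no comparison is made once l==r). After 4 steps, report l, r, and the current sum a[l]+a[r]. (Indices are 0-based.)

l=0 r=6: -9+38=29 <59, l++
l=1 r=6: -2+38=36 <59, l++
l=2 r=6: 9+38=47 <59, l++
l=3 r=6: 13+38=51 <59, l++

l=4, r=6, sum=67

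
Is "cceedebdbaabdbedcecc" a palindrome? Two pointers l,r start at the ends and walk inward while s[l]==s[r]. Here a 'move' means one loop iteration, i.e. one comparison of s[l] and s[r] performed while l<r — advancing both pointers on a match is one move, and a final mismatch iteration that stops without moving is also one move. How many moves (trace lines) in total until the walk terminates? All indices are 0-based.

4 moves

[0,19] 'c'=='c' → l++,r--
[1,18] 'c'=='c' → l++,r--
[2,17] 'e'=='e' → l++,r--
[3,16] 'e'!='c' → stop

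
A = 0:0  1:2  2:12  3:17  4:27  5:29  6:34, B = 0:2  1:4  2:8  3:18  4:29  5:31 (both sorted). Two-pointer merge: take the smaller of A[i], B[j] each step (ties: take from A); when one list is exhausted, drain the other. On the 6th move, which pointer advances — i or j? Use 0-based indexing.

i

[i=0,j=0] A[i]=0<=B[j]=2 take 0 → i++
[i=1,j=0] A[i]=2<=B[j]=2 take 2 → i++
[i=2,j=0] A[i]=12>B[j]=2 take 2 → j++
[i=2,j=1] A[i]=12>B[j]=4 take 4 → j++
[i=2,j=2] A[i]=12>B[j]=8 take 8 → j++
[i=2,j=3] A[i]=12<=B[j]=18 take 12 → i++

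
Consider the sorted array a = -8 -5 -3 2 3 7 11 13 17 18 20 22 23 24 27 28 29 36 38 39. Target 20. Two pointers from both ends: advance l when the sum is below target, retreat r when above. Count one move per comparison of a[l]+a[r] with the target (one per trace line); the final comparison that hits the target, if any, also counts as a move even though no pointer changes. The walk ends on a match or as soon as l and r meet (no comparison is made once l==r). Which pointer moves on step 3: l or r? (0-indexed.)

[0,19] -8+39=31 >20 → r--
[0,18] -8+38=30 >20 → r--
[0,17] -8+36=28 >20 → r--

r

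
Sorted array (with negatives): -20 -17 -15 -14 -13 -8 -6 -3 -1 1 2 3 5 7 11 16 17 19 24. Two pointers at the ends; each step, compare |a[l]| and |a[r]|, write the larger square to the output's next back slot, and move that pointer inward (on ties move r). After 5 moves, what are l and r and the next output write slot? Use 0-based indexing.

[0,18] |-20|<=|24| out[18]=576 → r--
[0,17] |-20|>|19| out[17]=400 → l++
[1,17] |-17|<=|19| out[16]=361 → r--
[1,16] |-17|<=|17| out[15]=289 → r--
[1,15] |-17|>|16| out[14]=289 → l++

l=2, r=15, next write slot=13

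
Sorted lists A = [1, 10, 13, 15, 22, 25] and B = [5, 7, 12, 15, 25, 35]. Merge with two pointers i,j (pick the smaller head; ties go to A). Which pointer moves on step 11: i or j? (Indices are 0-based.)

j

[i=0,j=0] A[i]=1<=B[j]=5 take 1 → i++
[i=1,j=0] A[i]=10>B[j]=5 take 5 → j++
[i=1,j=1] A[i]=10>B[j]=7 take 7 → j++
[i=1,j=2] A[i]=10<=B[j]=12 take 10 → i++
[i=2,j=2] A[i]=13>B[j]=12 take 12 → j++
[i=2,j=3] A[i]=13<=B[j]=15 take 13 → i++
[i=3,j=3] A[i]=15<=B[j]=15 take 15 → i++
[i=4,j=3] A[i]=22>B[j]=15 take 15 → j++
[i=4,j=4] A[i]=22<=B[j]=25 take 22 → i++
[i=5,j=4] A[i]=25<=B[j]=25 take 25 → i++
[i=6,j=4] A done, take B[j]=25 → j++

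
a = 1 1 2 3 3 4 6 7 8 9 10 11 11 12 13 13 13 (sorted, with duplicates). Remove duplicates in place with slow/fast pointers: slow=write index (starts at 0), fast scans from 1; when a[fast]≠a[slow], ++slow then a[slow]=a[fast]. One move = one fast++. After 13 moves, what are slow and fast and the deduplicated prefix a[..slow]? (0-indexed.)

slow=10, fast=14, prefix=[1, 2, 3, 4, 6, 7, 8, 9, 10, 11, 12]

slow=0 fast=1: a[fast]=1=a[slow] dup, fast++
slow=0 fast=2: a[fast]=2≠a[slow]=1 write a[1]=2, slow++,fast++
slow=1 fast=3: a[fast]=3≠a[slow]=2 write a[2]=3, slow++,fast++
slow=2 fast=4: a[fast]=3=a[slow] dup, fast++
slow=2 fast=5: a[fast]=4≠a[slow]=3 write a[3]=4, slow++,fast++
slow=3 fast=6: a[fast]=6≠a[slow]=4 write a[4]=6, slow++,fast++
slow=4 fast=7: a[fast]=7≠a[slow]=6 write a[5]=7, slow++,fast++
slow=5 fast=8: a[fast]=8≠a[slow]=7 write a[6]=8, slow++,fast++
slow=6 fast=9: a[fast]=9≠a[slow]=8 write a[7]=9, slow++,fast++
slow=7 fast=10: a[fast]=10≠a[slow]=9 write a[8]=10, slow++,fast++
slow=8 fast=11: a[fast]=11≠a[slow]=10 write a[9]=11, slow++,fast++
slow=9 fast=12: a[fast]=11=a[slow] dup, fast++
slow=9 fast=13: a[fast]=12≠a[slow]=11 write a[10]=12, slow++,fast++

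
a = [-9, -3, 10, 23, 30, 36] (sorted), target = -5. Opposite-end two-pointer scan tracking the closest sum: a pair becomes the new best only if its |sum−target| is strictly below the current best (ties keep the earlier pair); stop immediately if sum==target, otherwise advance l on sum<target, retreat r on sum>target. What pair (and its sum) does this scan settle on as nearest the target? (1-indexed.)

l=1 r=6: -9+36=27 d=32 *, r--
l=1 r=5: -9+30=21 d=26 *, r--
l=1 r=4: -9+23=14 d=19 *, r--
l=1 r=3: -9+10=1 d=6 *, r--
l=1 r=2: -9+-3=-12 d=7, l++

pair (-9, 10) with sum 1 (|Δ|=6)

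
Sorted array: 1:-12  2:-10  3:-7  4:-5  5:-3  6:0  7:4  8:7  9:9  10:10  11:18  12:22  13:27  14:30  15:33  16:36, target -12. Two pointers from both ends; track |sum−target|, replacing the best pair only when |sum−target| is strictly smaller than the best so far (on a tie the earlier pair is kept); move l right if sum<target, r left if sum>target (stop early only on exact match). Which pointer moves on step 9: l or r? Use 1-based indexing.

l=1 r=16: -12+36=24 d=36 *, r--
l=1 r=15: -12+33=21 d=33 *, r--
l=1 r=14: -12+30=18 d=30 *, r--
l=1 r=13: -12+27=15 d=27 *, r--
l=1 r=12: -12+22=10 d=22 *, r--
l=1 r=11: -12+18=6 d=18 *, r--
l=1 r=10: -12+10=-2 d=10 *, r--
l=1 r=9: -12+9=-3 d=9 *, r--
l=1 r=8: -12+7=-5 d=7 *, r--

r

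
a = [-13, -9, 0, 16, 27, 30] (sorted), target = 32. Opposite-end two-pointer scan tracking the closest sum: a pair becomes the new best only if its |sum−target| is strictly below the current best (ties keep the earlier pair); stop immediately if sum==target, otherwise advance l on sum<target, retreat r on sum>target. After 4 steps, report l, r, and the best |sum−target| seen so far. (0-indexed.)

l=3, r=4, best |Δ|=2

l=0 r=5: -13+30=17 d=15 *, l++
l=1 r=5: -9+30=21 d=11 *, l++
l=2 r=5: 0+30=30 d=2 *, l++
l=3 r=5: 16+30=46 d=14, r--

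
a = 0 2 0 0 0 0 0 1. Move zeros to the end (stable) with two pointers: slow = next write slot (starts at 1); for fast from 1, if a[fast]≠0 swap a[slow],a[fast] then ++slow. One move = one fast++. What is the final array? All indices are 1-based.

slow=1 fast=1: a[fast]=0, fast++
slow=1 fast=2: a[fast]=2≠0 swap→a[1]=2, slow++,fast++
slow=2 fast=3: a[fast]=0, fast++
slow=2 fast=4: a[fast]=0, fast++
slow=2 fast=5: a[fast]=0, fast++
slow=2 fast=6: a[fast]=0, fast++
slow=2 fast=7: a[fast]=0, fast++
slow=2 fast=8: a[fast]=1≠0 swap→a[2]=1, slow++,fast++

[2, 1, 0, 0, 0, 0, 0, 0]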